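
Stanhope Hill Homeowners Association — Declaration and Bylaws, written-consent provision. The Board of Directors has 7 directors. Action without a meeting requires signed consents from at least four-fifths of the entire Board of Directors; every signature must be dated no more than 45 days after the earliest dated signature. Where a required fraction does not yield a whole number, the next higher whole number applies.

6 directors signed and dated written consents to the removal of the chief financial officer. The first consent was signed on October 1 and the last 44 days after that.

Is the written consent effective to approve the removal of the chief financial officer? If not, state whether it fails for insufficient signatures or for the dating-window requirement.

Effective — both the signature and dating-window requirements are satisfied.

Signatures required: at least four-fifths of 7 — 4/5 of 7 = 5.60, rounded up to 6, so 6 needed; 6 signed. Sufficient.
Dating window: the latest signature is 44 days after the earliest; the limit is 45 days. Within the window.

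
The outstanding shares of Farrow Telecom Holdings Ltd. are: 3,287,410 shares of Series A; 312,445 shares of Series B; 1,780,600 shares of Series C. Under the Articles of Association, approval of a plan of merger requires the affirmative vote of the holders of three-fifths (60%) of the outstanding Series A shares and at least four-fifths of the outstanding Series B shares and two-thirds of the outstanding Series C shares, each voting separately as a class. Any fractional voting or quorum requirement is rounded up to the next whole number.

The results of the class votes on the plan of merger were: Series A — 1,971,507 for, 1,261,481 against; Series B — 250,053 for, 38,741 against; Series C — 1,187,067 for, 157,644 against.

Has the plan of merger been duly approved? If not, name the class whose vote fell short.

Not approved — the Series A shares did not give the required vote.

Series A: 3/5 of 3287410 = 1972446; 1,972,446 required, 1,971,507 in favor — not approved.
Series B: 4/5 of 312445 = 249956; 249,956 required, 250,053 in favor — approved.
Series C: 2/3 of 1780600 = 1187066.67, rounded up to 1187067; 1,187,067 required, 1,187,067 in favor — approved.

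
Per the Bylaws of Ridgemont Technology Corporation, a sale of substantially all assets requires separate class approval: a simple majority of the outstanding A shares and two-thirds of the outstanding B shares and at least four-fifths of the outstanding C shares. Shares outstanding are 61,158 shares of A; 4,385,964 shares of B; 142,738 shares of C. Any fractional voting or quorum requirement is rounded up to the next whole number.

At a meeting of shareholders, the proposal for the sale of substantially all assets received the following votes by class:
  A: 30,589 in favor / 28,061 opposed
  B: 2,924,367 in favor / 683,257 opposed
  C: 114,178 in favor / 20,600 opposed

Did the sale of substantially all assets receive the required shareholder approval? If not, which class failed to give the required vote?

A: a majority of 61158 is 30580; 30,580 required, 30,589 in favor — approved.
B: 2/3 of 4385964 = 2923976; 2,923,976 required, 2,924,367 in favor — approved.
C: 4/5 of 142738 = 114190.40, rounded up to 114191; 114,191 required, 114,178 in favor — not approved.

Not approved — the C shares did not give the required vote.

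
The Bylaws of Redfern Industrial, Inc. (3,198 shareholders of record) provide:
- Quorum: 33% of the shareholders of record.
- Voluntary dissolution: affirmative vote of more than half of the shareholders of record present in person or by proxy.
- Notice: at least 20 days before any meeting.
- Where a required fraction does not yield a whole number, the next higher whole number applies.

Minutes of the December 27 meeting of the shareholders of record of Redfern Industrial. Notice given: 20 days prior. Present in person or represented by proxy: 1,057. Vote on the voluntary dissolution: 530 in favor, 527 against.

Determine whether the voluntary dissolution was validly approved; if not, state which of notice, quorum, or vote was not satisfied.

Notice: 20 days given; 20 required. Satisfied.
Quorum: 33% of 3,198 = 1,055.34, rounded up to 1,056; 1,057 present. Satisfied.
Vote: requires a majority of those present (1,057); a majority of 1057 is 529, so 529 needed; 530 in favor. Satisfied.

Valid — all requirements satisfied.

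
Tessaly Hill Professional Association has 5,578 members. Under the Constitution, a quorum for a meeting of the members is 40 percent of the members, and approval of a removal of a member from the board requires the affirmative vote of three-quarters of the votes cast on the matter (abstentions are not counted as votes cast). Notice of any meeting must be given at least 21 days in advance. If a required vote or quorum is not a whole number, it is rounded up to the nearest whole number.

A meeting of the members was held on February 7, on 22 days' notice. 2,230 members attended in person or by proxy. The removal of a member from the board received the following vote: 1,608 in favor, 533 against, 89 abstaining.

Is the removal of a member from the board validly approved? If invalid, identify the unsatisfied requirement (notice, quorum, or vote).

Notice: 22 days given; 21 required. Satisfied.
Quorum: 40% of 5,578 = 2,231.20, rounded up to 2,232; 2,230 present. Not satisfied.
Vote: requires three-fourths of the votes cast (2,230 − 89 abstaining = 2,141); 3/4 of 2141 = 1605.75, rounded up to 1606, so 1,606 needed; 1,608 in favor. Satisfied.

Invalid — quorum requirement not satisfied.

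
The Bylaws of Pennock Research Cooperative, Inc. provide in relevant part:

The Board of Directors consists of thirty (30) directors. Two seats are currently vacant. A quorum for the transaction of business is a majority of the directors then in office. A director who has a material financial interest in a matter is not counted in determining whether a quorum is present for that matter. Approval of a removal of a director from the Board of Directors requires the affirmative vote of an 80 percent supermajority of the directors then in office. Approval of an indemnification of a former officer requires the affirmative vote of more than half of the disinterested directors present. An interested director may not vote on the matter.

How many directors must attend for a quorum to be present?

15

A majority of 28 is 15.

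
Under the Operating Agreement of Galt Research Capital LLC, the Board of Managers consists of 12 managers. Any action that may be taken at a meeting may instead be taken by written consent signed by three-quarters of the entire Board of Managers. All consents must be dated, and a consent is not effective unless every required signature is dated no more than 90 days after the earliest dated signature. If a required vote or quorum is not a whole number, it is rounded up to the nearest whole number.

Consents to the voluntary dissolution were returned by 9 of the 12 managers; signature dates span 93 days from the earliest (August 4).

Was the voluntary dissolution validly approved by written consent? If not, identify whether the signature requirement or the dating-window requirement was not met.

Not effective — dating-window requirement not satisfied.

Signatures required: three-quarters of 12 — 3/4 of 12 = 9, so 9 needed; 9 signed. Sufficient.
Dating window: the latest signature is 93 days after the earliest; the limit is 90 days. Outside the window.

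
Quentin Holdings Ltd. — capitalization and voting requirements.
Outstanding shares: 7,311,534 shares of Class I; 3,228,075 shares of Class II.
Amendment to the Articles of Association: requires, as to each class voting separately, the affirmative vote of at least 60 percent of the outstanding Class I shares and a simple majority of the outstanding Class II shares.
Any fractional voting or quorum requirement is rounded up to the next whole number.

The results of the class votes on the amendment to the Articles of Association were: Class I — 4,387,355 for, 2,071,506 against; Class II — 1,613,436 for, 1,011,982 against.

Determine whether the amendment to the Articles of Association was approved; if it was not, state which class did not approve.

Not approved — the Class II shares did not give the required vote.

Class I: 3/5 of 7311534 = 4386920.40, rounded up to 4386921; 4,386,921 required, 4,387,355 in favor — approved.
Class II: a majority of 3228075 is 1614038; 1,614,038 required, 1,613,436 in favor — not approved.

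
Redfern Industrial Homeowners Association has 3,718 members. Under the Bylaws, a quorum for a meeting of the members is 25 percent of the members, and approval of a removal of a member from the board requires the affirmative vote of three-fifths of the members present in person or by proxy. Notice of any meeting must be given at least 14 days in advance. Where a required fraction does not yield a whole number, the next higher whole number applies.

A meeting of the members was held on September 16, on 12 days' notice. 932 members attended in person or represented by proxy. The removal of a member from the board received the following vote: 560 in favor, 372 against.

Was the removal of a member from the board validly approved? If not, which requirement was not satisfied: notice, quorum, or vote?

Notice: 12 days given; 14 required. Not satisfied.
Quorum: 25% of 3,718 = 929.50, rounded up to 930; 932 present. Satisfied.
Vote: requires three-fifths of those present (932); 3/5 of 932 = 559.20, rounded up to 560, so 560 needed; 560 in favor. Satisfied.

Invalid — notice requirement not satisfied.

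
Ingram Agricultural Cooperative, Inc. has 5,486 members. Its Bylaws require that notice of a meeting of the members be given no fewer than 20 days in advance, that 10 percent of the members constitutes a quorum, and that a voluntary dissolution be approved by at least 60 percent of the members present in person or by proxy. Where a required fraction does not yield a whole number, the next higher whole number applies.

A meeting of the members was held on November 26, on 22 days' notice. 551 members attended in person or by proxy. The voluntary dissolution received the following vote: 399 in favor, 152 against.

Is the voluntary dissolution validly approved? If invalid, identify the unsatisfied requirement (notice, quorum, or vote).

Notice: 22 days given; 20 required. Satisfied.
Quorum: 10% of 5,486 = 548.60, rounded up to 549; 551 present. Satisfied.
Vote: requires three-fifths of those present (551); 3/5 of 551 = 330.60, rounded up to 331, so 331 needed; 399 in favor. Satisfied.

Valid — all requirements satisfied.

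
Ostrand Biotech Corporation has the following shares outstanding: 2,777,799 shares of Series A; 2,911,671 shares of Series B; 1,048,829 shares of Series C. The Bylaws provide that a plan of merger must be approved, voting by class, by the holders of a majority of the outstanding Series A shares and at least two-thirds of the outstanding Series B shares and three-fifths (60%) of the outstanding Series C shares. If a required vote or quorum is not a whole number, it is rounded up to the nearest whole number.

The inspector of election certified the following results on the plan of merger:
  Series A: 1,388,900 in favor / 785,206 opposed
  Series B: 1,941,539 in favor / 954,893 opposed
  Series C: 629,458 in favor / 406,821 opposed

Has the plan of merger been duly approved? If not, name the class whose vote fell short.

Approved — every class gave the required vote.

Series A: a majority of 2777799 is 1388900; 1,388,900 required, 1,388,900 in favor — approved.
Series B: 2/3 of 2911671 = 1941114; 1,941,114 required, 1,941,539 in favor — approved.
Series C: 3/5 of 1048829 = 629297.40, rounded up to 629298; 629,298 required, 629,458 in favor — approved.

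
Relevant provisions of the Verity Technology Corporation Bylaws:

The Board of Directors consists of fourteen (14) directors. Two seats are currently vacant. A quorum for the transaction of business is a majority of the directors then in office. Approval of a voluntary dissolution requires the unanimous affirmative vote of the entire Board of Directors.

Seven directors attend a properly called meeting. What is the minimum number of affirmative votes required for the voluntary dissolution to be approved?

The voluntary dissolution requires the unanimous vote of the entire Board of Directors (14).
Unanimous means all 14.
(Only 7 can vote, so the voluntary dissolution cannot pass at this meeting, but the required vote is still 14.)

14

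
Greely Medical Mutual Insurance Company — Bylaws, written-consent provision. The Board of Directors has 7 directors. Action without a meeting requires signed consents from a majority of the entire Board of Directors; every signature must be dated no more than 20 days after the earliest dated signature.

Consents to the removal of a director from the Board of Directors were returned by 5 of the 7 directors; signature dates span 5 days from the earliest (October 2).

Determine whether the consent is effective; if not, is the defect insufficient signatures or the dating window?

Effective — both the signature and dating-window requirements are satisfied.

Signatures required: a majority of 7 — a majority of 7 is 4, so 4 needed; 5 signed. Sufficient.
Dating window: the latest signature is 5 days after the earliest; the limit is 20 days. Within the window.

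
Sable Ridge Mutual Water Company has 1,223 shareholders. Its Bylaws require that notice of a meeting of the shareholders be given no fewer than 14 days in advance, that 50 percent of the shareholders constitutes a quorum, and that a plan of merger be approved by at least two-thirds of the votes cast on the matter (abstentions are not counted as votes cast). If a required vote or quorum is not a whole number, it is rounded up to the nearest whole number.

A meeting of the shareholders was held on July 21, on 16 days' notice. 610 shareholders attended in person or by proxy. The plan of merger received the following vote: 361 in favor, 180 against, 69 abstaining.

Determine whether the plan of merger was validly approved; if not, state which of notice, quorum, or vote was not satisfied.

Notice: 16 days given; 14 required. Satisfied.
Quorum: 50% of 1,223 = 611.50, rounded up to 612; 610 present. Not satisfied.
Vote: requires two-thirds of the votes cast (610 − 69 abstaining = 541); 2/3 of 541 = 360.67, rounded up to 361, so 361 needed; 361 in favor. Satisfied.

Invalid — quorum requirement not satisfied.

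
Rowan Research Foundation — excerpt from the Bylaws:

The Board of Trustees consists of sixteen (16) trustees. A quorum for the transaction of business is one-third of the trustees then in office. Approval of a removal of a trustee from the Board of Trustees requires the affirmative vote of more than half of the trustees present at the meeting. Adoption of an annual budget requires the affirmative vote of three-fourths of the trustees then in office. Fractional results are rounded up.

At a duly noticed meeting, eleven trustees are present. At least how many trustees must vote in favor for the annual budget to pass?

12

The annual budget requires three-fourths of the trustees then in office (16).
3/4 of 16 = 12.
(Only 11 can vote, so the annual budget cannot pass at this meeting, but the required vote is still 12.)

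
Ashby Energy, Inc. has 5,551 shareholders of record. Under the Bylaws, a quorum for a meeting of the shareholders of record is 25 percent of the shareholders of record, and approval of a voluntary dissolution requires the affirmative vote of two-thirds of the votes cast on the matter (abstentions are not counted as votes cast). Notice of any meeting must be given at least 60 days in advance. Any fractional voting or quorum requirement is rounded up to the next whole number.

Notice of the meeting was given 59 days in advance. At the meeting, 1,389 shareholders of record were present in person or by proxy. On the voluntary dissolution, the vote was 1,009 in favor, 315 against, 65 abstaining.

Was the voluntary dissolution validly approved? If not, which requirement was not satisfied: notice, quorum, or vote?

Notice: 59 days given; 60 required. Not satisfied.
Quorum: 25% of 5,551 = 1,387.75, rounded up to 1,388; 1,389 present. Satisfied.
Vote: requires two-thirds of the votes cast (1,389 − 65 abstaining = 1,324); 2/3 of 1324 = 882.67, rounded up to 883, so 883 needed; 1,009 in favor. Satisfied.

Invalid — notice requirement not satisfied.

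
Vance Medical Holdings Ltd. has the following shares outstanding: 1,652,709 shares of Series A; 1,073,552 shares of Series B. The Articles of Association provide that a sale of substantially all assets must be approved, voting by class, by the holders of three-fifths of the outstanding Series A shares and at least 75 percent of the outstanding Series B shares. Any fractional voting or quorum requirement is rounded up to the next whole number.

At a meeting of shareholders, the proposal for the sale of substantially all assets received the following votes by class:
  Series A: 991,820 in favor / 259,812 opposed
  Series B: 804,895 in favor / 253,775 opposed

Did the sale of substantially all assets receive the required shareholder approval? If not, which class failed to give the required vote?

Not approved — the Series B shares did not give the required vote.

Series A: 3/5 of 1652709 = 991625.40, rounded up to 991626; 991,626 required, 991,820 in favor — approved.
Series B: 3/4 of 1073552 = 805164; 805,164 required, 804,895 in favor — not approved.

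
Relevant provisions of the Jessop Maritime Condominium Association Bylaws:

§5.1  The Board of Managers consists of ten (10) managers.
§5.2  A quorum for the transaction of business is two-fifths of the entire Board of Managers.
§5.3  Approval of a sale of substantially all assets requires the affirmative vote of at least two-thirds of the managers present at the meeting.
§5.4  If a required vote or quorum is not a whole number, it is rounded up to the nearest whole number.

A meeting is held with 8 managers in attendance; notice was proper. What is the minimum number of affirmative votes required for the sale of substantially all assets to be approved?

6

The sale of substantially all assets requires two-thirds of the managers present (8).
2/3 of 8 = 5.33, rounded up to 6.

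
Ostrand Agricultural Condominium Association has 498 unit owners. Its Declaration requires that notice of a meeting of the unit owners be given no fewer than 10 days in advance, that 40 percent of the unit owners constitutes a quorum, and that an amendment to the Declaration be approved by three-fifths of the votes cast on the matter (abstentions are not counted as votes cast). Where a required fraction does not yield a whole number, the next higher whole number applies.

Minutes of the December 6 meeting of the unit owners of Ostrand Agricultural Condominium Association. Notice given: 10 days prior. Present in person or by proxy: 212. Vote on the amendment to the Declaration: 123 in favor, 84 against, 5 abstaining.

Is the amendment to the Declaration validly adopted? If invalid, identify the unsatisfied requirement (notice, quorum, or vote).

Notice: 10 days given; 10 required. Satisfied.
Quorum: 40% of 498 = 199.20, rounded up to 200; 212 present. Satisfied.
Vote: requires three-fifths of the votes cast (212 − 5 abstaining = 207); 3/5 of 207 = 124.20, rounded up to 125, so 125 needed; 123 in favor. Not satisfied.

Invalid — vote requirement not satisfied.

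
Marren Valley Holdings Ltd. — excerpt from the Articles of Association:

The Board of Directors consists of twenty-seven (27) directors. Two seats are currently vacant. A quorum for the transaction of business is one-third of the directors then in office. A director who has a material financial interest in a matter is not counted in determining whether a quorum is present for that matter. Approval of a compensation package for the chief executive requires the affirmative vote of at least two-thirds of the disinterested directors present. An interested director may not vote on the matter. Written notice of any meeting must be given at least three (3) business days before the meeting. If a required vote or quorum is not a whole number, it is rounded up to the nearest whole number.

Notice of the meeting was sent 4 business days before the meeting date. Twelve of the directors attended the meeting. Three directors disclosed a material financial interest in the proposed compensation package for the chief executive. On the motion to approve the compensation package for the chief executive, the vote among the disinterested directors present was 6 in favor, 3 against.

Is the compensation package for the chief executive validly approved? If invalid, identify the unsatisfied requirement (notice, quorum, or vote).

Notice: 4 business days given; 3 required (4 ≥ 3). Satisfied.
Quorum: 12 present, but the 3 interested directors do not count, leaving 9. Quorum is 9. Satisfied.
Vote: the compensation package for the chief executive requires two-thirds of the disinterested directors present (12 − 3 = 9). 2/3 of 9 = 6, so 6 affirmative votes are needed; 6 voted in favor. Satisfied.

Valid — all requirements satisfied.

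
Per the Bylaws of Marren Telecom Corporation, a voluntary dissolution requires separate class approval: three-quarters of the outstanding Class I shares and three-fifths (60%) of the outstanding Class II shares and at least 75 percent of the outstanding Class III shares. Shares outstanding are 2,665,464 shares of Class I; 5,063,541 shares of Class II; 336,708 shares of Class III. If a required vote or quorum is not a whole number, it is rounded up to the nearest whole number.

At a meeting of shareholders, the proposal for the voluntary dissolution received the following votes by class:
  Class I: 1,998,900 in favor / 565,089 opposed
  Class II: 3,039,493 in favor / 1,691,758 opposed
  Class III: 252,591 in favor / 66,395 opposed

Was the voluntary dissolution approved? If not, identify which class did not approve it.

Class I: 3/4 of 2665464 = 1999098; 1,999,098 required, 1,998,900 in favor — not approved.
Class II: 3/5 of 5063541 = 3038124.60, rounded up to 3038125; 3,038,125 required, 3,039,493 in favor — approved.
Class III: 3/4 of 336708 = 252531; 252,531 required, 252,591 in favor — approved.

Not approved — the Class I shares did not give the required vote.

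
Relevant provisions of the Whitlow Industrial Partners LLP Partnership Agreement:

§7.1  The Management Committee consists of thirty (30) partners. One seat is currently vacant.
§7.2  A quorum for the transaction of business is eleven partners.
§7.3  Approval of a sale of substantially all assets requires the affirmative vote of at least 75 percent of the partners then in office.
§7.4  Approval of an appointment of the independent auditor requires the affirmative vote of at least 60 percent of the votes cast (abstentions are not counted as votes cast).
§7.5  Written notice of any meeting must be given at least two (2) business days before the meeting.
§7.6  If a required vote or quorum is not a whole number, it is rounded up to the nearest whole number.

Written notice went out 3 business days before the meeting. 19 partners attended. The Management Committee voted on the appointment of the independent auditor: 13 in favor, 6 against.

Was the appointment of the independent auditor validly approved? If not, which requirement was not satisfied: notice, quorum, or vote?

Valid — all requirements satisfied.

Notice: 3 business days given; 2 required (3 ≥ 2). Satisfied.
Quorum: 19 present; quorum is 11. Satisfied.
Vote: the appointment of the independent auditor requires three-fifths of the votes cast (19). 3/5 of 19 = 11.40, rounded up to 12, so 12 affirmative votes are needed; 13 voted in favor. Satisfied.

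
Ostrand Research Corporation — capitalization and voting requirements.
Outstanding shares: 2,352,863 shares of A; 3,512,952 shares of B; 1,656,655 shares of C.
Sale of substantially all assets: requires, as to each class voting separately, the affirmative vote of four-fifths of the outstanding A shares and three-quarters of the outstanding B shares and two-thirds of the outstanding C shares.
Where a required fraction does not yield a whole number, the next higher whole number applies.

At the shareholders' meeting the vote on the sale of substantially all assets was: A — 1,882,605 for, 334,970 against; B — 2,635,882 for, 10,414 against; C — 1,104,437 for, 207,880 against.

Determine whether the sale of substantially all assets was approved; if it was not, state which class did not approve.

Approved — every class gave the required vote.

A: 4/5 of 2352863 = 1882290.40, rounded up to 1882291; 1,882,291 required, 1,882,605 in favor — approved.
B: 3/4 of 3512952 = 2634714; 2,634,714 required, 2,635,882 in favor — approved.
C: 2/3 of 1656655 = 1104436.67, rounded up to 1104437; 1,104,437 required, 1,104,437 in favor — approved.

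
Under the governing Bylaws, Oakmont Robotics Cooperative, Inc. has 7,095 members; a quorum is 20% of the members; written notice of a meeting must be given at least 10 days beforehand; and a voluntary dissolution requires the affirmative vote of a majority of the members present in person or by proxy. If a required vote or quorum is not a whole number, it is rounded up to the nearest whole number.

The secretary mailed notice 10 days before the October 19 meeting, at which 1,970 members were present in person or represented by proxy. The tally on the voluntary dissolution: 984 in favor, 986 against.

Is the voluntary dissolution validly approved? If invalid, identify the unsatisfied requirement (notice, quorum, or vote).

Invalid — vote requirement not satisfied.

Notice: 10 days given; 10 required. Satisfied.
Quorum: 20% of 7,095 = 1,419; 1,970 present. Satisfied.
Vote: requires a majority of those present (1,970); a majority of 1970 is 986, so 986 needed; 984 in favor. Not satisfied.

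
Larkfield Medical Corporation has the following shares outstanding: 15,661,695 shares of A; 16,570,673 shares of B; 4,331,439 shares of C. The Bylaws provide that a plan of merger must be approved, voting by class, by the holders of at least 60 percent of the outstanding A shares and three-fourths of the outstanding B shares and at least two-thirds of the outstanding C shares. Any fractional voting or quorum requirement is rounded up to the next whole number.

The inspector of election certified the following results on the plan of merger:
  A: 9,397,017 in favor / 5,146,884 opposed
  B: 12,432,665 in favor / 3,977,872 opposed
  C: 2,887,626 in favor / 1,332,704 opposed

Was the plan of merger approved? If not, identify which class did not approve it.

Approved — every class gave the required vote.

A: 3/5 of 15661695 = 9397017; 9,397,017 required, 9,397,017 in favor — approved.
B: 3/4 of 16570673 = 12428004.75, rounded up to 12428005; 12,428,005 required, 12,432,665 in favor — approved.
C: 2/3 of 4331439 = 2887626; 2,887,626 required, 2,887,626 in favor — approved.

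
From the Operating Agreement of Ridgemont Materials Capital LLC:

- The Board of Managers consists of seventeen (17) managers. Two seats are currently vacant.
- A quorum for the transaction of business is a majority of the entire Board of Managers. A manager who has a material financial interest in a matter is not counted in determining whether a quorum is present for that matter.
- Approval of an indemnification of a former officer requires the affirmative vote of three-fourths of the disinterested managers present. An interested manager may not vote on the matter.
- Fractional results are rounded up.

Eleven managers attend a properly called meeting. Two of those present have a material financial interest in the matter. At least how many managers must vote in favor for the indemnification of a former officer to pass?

The indemnification of a former officer requires three-fourths of the disinterested managers present (11 − 2 = 9).
3/4 of 9 = 6.75, rounded up to 7.

7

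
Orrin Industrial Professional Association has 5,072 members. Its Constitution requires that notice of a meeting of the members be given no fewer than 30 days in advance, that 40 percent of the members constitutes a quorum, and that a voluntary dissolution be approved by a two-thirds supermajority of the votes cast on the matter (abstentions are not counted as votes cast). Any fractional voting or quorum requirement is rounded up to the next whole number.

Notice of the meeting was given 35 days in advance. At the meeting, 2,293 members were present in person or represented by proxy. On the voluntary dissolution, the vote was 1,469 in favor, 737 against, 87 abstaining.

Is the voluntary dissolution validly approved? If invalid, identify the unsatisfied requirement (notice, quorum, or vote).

Invalid — vote requirement not satisfied.

Notice: 35 days given; 30 required. Satisfied.
Quorum: 40% of 5,072 = 2,028.80, rounded up to 2,029; 2,293 present. Satisfied.
Vote: requires two-thirds of the votes cast (2,293 − 87 abstaining = 2,206); 2/3 of 2206 = 1470.67, rounded up to 1471, so 1,471 needed; 1,469 in favor. Not satisfied.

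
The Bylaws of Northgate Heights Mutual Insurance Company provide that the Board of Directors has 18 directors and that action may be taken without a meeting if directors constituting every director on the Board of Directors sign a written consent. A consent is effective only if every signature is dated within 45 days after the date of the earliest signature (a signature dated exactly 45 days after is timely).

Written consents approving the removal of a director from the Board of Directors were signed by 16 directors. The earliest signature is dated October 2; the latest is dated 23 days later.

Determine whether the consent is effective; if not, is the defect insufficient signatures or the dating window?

Not effective — insufficient signatures.

Signatures required: all of 18 — unanimous means all 18, so 18 needed; 16 signed. Insufficient.
Dating window: the latest signature is 23 days after the earliest; the limit is 45 days. Within the window.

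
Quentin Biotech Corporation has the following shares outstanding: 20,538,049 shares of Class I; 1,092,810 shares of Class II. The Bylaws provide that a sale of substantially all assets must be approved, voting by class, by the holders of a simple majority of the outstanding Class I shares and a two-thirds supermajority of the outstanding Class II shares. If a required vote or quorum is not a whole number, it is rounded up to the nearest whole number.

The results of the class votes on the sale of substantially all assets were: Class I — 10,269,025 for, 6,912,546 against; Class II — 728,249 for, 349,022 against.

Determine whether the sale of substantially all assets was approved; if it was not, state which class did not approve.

Class I: a majority of 20538049 is 10269025; 10,269,025 required, 10,269,025 in favor — approved.
Class II: 2/3 of 1092810 = 728540; 728,540 required, 728,249 in favor — not approved.

Not approved — the Class II shares did not give the required vote.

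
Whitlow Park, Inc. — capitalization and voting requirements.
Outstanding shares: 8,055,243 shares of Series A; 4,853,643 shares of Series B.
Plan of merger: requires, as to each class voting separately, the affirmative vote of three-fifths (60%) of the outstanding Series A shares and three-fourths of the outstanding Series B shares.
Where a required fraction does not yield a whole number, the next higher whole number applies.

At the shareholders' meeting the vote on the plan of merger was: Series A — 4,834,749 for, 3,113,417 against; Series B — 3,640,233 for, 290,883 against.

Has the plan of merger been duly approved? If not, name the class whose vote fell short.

Approved — every class gave the required vote.

Series A: 3/5 of 8055243 = 4833145.80, rounded up to 4833146; 4,833,146 required, 4,834,749 in favor — approved.
Series B: 3/4 of 4853643 = 3640232.25, rounded up to 3640233; 3,640,233 required, 3,640,233 in favor — approved.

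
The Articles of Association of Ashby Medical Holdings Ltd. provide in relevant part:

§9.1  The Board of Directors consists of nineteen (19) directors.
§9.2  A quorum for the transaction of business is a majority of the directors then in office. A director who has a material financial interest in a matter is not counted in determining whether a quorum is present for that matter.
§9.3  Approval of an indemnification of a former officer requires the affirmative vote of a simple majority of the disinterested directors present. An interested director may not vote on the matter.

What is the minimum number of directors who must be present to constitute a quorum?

10

A majority of 19 is 10.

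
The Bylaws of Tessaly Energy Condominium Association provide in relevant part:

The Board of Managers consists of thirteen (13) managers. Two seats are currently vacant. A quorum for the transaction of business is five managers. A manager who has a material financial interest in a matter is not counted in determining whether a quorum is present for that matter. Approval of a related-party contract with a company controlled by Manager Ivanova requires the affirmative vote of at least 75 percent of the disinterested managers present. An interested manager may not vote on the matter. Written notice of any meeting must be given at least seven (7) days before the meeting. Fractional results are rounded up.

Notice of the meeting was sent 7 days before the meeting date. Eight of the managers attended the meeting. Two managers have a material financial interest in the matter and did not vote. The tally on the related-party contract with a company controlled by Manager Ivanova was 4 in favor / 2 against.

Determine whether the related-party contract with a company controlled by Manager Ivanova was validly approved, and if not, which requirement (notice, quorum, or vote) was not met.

Notice: 7 days given; 7 required (7 ≥ 7). Satisfied.
Quorum: 8 present, but the 2 interested managers do not count, leaving 6. Quorum is 5. Satisfied.
Vote: the related-party contract with a company controlled by Manager Ivanova requires three-fourths of the disinterested managers present (8 − 2 = 6). 3/4 of 6 = 4.50, rounded up to 5, so 5 affirmative votes are needed; 4 voted in favor. Not satisfied.

Invalid — vote requirement not satisfied.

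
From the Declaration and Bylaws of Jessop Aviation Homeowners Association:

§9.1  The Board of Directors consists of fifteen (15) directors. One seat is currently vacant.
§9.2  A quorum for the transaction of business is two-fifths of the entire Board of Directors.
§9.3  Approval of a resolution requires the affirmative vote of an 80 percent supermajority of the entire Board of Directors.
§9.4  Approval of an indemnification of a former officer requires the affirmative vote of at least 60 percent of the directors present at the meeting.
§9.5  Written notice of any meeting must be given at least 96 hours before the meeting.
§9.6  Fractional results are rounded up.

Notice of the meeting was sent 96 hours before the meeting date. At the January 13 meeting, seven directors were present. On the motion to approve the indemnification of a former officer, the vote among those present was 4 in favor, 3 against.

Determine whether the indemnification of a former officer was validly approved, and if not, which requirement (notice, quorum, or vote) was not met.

Notice: 96 hours given; 96 required (96 ≥ 96). Satisfied.
Quorum: 7 present; quorum is 6. Satisfied.
Vote: the indemnification of a former officer requires three-fifths of the directors present (7). 3/5 of 7 = 4.20, rounded up to 5, so 5 affirmative votes are needed; 4 voted in favor. Not satisfied.

Invalid — vote requirement not satisfied.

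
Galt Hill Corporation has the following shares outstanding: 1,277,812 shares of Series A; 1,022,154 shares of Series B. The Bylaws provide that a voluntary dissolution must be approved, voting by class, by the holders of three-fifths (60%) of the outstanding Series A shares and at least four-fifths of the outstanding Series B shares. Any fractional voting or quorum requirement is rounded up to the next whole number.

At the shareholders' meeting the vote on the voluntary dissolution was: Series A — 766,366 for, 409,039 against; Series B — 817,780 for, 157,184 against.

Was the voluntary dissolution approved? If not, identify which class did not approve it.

Series A: 3/5 of 1277812 = 766687.20, rounded up to 766688; 766,688 required, 766,366 in favor — not approved.
Series B: 4/5 of 1022154 = 817723.20, rounded up to 817724; 817,724 required, 817,780 in favor — approved.

Not approved — the Series A shares did not give the required vote.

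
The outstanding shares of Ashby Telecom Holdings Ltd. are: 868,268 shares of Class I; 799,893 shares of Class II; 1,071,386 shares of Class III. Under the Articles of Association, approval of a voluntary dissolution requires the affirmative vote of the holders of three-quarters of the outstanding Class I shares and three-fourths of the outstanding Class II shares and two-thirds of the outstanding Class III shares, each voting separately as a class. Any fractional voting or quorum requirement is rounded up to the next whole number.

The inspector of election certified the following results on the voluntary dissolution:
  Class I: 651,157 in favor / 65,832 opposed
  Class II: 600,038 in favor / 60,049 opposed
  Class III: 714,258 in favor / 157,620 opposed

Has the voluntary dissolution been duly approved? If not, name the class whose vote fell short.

Class I: 3/4 of 868268 = 651201; 651,201 required, 651,157 in favor — not approved.
Class II: 3/4 of 799893 = 599919.75, rounded up to 599920; 599,920 required, 600,038 in favor — approved.
Class III: 2/3 of 1071386 = 714257.33, rounded up to 714258; 714,258 required, 714,258 in favor — approved.

Not approved — the Class I shares did not give the required vote.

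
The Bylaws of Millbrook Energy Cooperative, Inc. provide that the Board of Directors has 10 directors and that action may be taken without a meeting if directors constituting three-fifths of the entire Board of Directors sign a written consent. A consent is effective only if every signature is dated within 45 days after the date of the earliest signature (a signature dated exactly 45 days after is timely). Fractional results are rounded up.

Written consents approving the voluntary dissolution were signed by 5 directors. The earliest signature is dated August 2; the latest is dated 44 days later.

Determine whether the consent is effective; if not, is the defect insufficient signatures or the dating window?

Not effective — insufficient signatures.

Signatures required: three-fifths of 10 — 3/5 of 10 = 6, so 6 needed; 5 signed. Insufficient.
Dating window: the latest signature is 44 days after the earliest; the limit is 45 days. Within the window.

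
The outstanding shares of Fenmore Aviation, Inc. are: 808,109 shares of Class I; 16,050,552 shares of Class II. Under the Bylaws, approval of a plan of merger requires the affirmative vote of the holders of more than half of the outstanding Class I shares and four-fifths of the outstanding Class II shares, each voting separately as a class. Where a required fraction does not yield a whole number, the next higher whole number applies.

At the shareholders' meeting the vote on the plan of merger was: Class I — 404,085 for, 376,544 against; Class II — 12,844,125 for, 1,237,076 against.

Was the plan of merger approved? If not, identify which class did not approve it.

Approved — every class gave the required vote.

Class I: a majority of 808109 is 404055; 404,055 required, 404,085 in favor — approved.
Class II: 4/5 of 16050552 = 12840441.60, rounded up to 12840442; 12,840,442 required, 12,844,125 in favor — approved.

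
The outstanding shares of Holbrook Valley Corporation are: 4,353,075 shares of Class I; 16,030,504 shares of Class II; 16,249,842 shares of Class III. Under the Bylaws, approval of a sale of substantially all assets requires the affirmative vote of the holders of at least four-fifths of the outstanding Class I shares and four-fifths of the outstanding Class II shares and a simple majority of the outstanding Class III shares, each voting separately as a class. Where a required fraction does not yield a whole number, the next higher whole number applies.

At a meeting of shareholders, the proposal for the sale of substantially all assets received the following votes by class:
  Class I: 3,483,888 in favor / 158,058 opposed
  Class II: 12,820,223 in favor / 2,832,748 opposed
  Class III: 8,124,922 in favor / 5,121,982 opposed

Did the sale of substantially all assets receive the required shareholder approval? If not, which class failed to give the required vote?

Class I: 4/5 of 4353075 = 3482460; 3,482,460 required, 3,483,888 in favor — approved.
Class II: 4/5 of 16030504 = 12824403.20, rounded up to 12824404; 12,824,404 required, 12,820,223 in favor — not approved.
Class III: a majority of 16249842 is 8124922; 8,124,922 required, 8,124,922 in favor — approved.

Not approved — the Class II shares did not give the required vote.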